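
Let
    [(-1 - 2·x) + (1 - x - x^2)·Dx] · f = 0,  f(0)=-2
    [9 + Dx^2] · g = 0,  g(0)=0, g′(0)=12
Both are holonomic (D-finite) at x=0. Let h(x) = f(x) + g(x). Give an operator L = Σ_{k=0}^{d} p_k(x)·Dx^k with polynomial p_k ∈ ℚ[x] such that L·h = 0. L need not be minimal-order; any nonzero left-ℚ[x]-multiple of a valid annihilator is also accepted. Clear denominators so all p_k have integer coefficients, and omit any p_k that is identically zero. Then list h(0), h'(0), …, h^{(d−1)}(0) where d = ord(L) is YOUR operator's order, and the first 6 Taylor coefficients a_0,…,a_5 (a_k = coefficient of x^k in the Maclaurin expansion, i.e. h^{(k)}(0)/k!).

f: a_k = -2, -2, -4, -6, -10, -16, …
g: a_k = 0, 12, 0, -18, 0, 81/10, …
Sum ⇒ L₀ = lclm(L_f,L_g) in ℚ(x)⟨Dx⟩.
L = (243 + 432·x - 81·x^2 + 216·x^3 + 405·x^4 + 162·x^5) + (-117 + 225·x + 36·x^2 - 297·x^3 + 54·x^4 + 243·x^5 + 81·x^6)·Dx + (27 + 48·x - 9·x^2 + 24·x^3 + 45·x^4 + 18·x^5)·Dx^2 + (-13 + 25·x + 4·x^2 - 33·x^3 + 6·x^4 + 27·x^5 + 9·x^6)·Dx^3  (order 3).
h: a_k = -2, 10, -4, -24, -10, -79/10, …
ICs: h(0) = -2, h′(0) = 10, h′′(0) = -8.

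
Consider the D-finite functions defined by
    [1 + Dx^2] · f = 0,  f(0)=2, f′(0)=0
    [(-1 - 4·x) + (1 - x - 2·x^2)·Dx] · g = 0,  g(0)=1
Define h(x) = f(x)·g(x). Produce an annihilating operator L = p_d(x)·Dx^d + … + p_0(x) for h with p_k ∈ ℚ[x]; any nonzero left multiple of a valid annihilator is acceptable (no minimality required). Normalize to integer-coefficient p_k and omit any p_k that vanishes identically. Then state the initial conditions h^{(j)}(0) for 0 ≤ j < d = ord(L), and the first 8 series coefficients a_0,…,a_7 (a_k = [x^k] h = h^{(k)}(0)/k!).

f: a_k = 2, 0, -1, 0, 1/12, 0, -1/360, 0, …
g: a_k = 1, 1, 3, 5, 11, 21, 43, 85, …
L₀ := L_f ⊗_s L_g (sym. prod.), ord ≤ 2.
L = (3 + x + 2·x^2) + (2 + 8·x)·Dx + (-1 + x + 2·x^2)·Dx^2  (order 2).
h: a_k = 2, 2, 5, 9, 229/12, 445/12, 27089/360, 53789/360, …
ICs: h(0) = 2, h′(0) = 2.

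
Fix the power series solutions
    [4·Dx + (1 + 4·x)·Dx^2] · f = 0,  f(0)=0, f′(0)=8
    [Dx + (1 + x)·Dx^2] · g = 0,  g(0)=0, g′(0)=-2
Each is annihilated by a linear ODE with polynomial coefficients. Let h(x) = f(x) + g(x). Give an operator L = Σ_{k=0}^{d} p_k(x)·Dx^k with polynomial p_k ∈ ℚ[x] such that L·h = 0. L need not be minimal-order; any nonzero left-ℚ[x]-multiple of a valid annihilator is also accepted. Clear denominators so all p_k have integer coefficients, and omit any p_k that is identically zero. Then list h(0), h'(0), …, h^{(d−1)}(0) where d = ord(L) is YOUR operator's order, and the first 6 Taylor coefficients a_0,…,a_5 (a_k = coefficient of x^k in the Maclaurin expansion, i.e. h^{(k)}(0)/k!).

f: a_k = 0, 8, -16, 128/3, -128, 2048/5, …
g: a_k = 0, -2, 1, -2/3, 1/2, -2/5, …
L₀ := lclm(L_f,L_g); ord L₀ ≤ 2+2.
L = 8·Dx + (10 + 16·x)·Dx^2 + (1 + 5·x + 4·x^2)·Dx^3  (order 3).
h: a_k = 0, 6, -15, 42, -255/2, 2046/5, …
ICs: h(0) = 0, h′(0) = 6, h′′(0) = -30.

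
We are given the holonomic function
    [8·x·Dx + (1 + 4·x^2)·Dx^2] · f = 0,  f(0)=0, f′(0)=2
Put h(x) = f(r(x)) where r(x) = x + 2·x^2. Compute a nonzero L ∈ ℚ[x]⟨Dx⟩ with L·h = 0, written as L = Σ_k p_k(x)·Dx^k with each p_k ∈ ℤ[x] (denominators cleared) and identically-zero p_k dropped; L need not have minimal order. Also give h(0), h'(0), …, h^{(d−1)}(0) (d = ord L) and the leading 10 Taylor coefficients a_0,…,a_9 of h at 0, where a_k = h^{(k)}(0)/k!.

L = (-4 + 8·x + 64·x^2 + 192·x^3 + 192·x^4)·Dx + (1 + 4·x + 4·x^2 + 32·x^3 + 80·x^4 + 64·x^5)·Dx^2  (order 2).
h: a_k = 0, 2, 4, -8/3, -16, -128/5, 128/3, 1664/7, 256, -8704/9, …
ICs: h(0) = 0, h′(0) = 2.

f: a_k = 0, 2, 0, -8/3, 0, 32/5, 0, -128/7, 0, 512/9, …
Change of var in L_f (x↦r) gives L₀.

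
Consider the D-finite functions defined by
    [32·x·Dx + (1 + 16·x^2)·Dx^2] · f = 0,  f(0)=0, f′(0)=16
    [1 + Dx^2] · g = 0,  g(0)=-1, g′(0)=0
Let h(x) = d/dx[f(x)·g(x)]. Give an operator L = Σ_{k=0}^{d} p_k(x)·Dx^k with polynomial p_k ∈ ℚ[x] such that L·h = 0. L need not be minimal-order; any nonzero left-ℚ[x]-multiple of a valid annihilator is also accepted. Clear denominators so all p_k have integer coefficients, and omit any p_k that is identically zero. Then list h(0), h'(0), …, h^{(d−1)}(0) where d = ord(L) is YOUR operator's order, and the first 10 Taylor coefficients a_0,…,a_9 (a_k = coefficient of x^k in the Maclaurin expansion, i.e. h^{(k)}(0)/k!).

f: a_k = 0, 16, 0, -256/3, 0, 4096/5, 0, -65536/7, 0, 1048576/9, …
g: a_k = -1, 0, 1/2, 0, -1/24, 0, 1/720, 0, -1/40320, 0, …
f·g: L₀ = L_f ⊗_s L_g, ord ≤ 2·2.
Derive L from L₀ (diff closure).
L = (209105 + 6893664·x^2 + 261353216·x^4 + 52248576·x^6 - 2162688·x^8 - 60817408·x^10 + 16777216·x^12) + (108608·x + 9933824·x^3 + 133857280·x^5 + 44564480·x^7 + 20971520·x^9 + 67108864·x^11)·Dx + (210210 + 6980800·x^2 + 263314944·x^4 + 66224128·x^6 + 4063232·x^8 - 54525952·x^10 + 33554432·x^12)·Dx^2 + (108608·x + 9933824·x^3 + 133857280·x^5 + 44564480·x^7 + 20971520·x^9 + 67108864·x^11)·Dx^3 + (1105 + 87136·x^2 + 1961728·x^4 + 13975552·x^6 + 6225920·x^8 + 6291456·x^10 + 16777216·x^12)·Dx^4  (order 4).
h: a_k = -16, 0, 280, 0, -12938/3, 0, 3079271/45, 0, -916452227/840, 0, …
ICs: h(0) = -16, h′(0) = 0, h′′(0) = 560, h′′′(0) = 0.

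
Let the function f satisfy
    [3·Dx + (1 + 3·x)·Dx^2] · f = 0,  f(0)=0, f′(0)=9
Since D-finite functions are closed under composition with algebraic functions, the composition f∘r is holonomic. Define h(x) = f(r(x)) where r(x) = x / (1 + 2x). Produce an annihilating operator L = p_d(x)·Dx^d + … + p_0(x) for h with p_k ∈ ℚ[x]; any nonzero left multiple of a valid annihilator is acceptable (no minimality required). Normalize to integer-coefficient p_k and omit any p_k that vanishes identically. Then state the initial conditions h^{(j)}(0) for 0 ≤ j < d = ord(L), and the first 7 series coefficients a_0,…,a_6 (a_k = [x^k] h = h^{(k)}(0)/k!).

L = (7 + 20·x)·Dx + (1 + 7·x + 10·x^2)·Dx^2  (order 2).
h: a_k = 0, 9, -63/2, 117, -1827/4, 9279/5, -15561/2, …
ICs: h(0) = 0, h′(0) = 9.

f: a_k = 0, 9, -27/2, 27, -243/4, 729/5, -729/2, …
f∘r: x↦r, Dx↦Dx/r' in L_f ⇒ L₀.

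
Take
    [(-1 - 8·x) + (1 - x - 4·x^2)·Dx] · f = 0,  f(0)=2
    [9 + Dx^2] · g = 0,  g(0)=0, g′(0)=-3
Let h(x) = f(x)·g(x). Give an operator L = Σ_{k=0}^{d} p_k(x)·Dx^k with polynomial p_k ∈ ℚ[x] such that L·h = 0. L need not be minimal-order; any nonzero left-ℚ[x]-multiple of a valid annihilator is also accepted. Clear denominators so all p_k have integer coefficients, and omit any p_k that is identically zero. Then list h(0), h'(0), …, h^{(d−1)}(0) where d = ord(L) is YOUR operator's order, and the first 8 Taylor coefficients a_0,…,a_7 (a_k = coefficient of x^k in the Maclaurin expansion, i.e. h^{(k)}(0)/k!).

L = (-1 + 9·x + 36·x^2) + (2 + 16·x)·Dx + (-1 + x + 4·x^2)·Dx^2  (order 2).
h: a_k = 0, -6, -6, -21, -45, -2661/20, -6261/20, -236427/280, …
ICs: h(0) = 0, h′(0) = -6.

f: a_k = 2, 2, 10, 18, 58, 130, 362, 882, …
g: a_k = 0, -3, 0, 9/2, 0, -81/40, 0, 243/560, …
Sym-product of L_f,L_g gives L₀ (≤ ord 2).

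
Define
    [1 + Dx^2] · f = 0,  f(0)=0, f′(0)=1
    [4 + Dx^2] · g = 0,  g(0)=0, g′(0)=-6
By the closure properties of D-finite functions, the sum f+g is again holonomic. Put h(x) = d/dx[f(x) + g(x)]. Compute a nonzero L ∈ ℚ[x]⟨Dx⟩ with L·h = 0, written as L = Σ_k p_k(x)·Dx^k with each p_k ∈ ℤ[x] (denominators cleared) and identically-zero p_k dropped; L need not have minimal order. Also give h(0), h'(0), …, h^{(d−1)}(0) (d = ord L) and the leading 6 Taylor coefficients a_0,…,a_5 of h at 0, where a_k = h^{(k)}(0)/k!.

L = 4 + 5·Dx^2 + Dx^4  (order 4).
h: a_k = -5, 0, 23/2, 0, -95/24, 0, …
ICs: h(0) = -5, h′(0) = 0, h′′(0) = 23, h′′′(0) = 0.

f: a_k = 0, 1, 0, -1/6, 0, 1/120, …
g: a_k = 0, -6, 0, 4, 0, -4/5, …
Sum ⇒ L₀ = lclm(L_f,L_g) in ℚ(x)⟨Dx⟩.
h=h₀': d/dx-closure on L₀ ⇒ L.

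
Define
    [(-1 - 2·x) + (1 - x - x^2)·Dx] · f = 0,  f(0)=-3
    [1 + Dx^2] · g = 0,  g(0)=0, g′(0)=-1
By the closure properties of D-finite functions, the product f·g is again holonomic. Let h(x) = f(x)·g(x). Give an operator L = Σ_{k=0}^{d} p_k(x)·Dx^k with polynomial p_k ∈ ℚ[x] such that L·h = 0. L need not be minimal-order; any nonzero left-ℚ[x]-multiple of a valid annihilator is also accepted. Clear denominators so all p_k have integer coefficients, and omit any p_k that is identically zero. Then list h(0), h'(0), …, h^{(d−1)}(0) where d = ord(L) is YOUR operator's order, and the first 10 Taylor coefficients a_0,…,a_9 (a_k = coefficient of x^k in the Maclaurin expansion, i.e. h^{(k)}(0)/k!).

L = (1 + x + x^2) + (2 + 4·x)·Dx + (-1 + x + x^2)·Dx^2  (order 2).
h: a_k = 0, 3, 3, 11/2, 17/2, 561/40, 901/40, 61403/1680, 19849/336, 11566657/120960, …
ICs: h(0) = 0, h′(0) = 3.

f: a_k = -3, -3, -6, -9, -15, -24, -39, -63, -102, -165, …
g: a_k = 0, -1, 0, 1/6, 0, -1/120, 0, 1/5040, 0, -1/362880, …
Sym-product of L_f,L_g gives L₀ (≤ ord 2).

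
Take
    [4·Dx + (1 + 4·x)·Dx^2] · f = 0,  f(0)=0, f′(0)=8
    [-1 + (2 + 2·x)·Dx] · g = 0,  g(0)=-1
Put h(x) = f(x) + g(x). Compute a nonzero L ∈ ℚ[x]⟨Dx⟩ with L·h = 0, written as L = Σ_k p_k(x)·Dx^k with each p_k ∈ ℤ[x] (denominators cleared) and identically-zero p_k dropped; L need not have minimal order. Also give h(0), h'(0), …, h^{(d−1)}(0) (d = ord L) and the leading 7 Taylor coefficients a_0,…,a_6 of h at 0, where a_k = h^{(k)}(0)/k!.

L = (52 + 16·x)·Dx + (125 + 232·x + 80·x^2)·Dx^2 + (14 + 78·x + 96·x^2 + 32·x^3)·Dx^3  (order 3).
h: a_k = -1, 15/2, -127/8, 2045/48, -16379/128, 524253/1280, -4194241/3072, …
ICs: h(0) = -1, h′(0) = 15/2, h′′(0) = -127/4.

f: a_k = 0, 8, -16, 128/3, -128, 2048/5, -4096/3, …
g: a_k = -1, -1/2, 1/8, -1/16, 5/128, -7/256, 21/1024, …
L₀ := lclm(L_f,L_g); ord L₀ ≤ 2+1.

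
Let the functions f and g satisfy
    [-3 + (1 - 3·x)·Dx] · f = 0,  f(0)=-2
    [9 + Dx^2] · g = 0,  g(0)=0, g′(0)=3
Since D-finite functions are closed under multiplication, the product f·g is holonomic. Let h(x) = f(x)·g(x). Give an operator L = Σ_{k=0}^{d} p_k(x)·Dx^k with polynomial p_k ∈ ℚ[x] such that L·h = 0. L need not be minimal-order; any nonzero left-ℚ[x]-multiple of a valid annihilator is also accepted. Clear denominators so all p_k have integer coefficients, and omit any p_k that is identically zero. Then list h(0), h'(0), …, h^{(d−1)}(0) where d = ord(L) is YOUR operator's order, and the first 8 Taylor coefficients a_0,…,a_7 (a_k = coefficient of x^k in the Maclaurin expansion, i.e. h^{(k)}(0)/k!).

L = (-9 + 27·x) + 6·Dx + (-1 + 3·x)·Dx^2  (order 2).
h: a_k = 0, -6, -18, -45, -135, -8181/20, -24543/20, -1030563/280, …
ICs: h(0) = 0, h′(0) = -6.

f: a_k = -2, -6, -18, -54, -162, -486, -1458, -4374, …
g: a_k = 0, 3, 0, -9/2, 0, 81/40, 0, -243/560, …
L₀ := L_f ⊗_s L_g (sym. prod.), ord ≤ 2.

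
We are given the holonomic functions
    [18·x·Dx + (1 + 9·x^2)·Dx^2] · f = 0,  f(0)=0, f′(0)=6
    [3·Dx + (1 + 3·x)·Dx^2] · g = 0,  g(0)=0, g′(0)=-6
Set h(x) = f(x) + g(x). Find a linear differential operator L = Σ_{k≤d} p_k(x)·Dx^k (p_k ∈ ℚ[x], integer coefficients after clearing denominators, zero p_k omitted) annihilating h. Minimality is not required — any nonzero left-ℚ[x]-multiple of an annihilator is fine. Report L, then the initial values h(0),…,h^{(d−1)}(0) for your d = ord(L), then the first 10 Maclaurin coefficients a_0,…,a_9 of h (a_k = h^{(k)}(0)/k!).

f: a_k = 0, 6, 0, -18, 0, 486/5, 0, -4374/7, 0, 4374, …
g: a_k = 0, -6, 9, -18, 81/2, -486/5, 243, -4374/7, 6561/4, -4374, …
Sum ⇒ L₀ = lclm(L_f,L_g) in ℚ(x)⟨Dx⟩.
L = (-18 - 162·x + 486·x^2 + 486·x^3)·Dx + (-12 - 36·x + 972·x^3 + 972·x^4)·Dx^2 + (-1 + 3·x + 18·x^2 + 54·x^3 + 243·x^4 + 243·x^5)·Dx^3  (order 3).
h: a_k = 0, 0, 9, -36, 81/2, 0, 243, -8748/7, 6561/4, 0, …
ICs: h(0) = 0, h′(0) = 0, h′′(0) = 18.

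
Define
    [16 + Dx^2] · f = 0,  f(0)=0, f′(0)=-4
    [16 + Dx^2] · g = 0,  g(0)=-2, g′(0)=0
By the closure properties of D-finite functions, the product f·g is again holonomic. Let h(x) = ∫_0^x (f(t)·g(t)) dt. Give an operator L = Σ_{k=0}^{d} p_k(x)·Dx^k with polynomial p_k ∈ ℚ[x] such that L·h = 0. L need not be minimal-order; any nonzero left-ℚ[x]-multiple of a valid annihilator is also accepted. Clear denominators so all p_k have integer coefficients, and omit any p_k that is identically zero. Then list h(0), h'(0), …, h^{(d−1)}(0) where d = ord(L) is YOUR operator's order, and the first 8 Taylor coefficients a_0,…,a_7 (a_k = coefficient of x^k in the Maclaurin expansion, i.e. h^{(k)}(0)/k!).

f: a_k = 0, -4, 0, 32/3, 0, -128/15, 0, 1024/315, …
g: a_k = -2, 0, 16, 0, -64/3, 0, 512/45, 0, …
L₀ := L_f ⊗_s L_g (sym. prod.), ord ≤ 4.
h=∫h₀ ⇒ L = L₀·Dx.
L = 64·Dx^2 + Dx^4  (order 4).
h: a_k = 0, 0, 4, 0, -64/3, 0, 2048/45, 0, …
ICs: h(0) = 0, h′(0) = 0, h′′(0) = 8, h′′′(0) = 0.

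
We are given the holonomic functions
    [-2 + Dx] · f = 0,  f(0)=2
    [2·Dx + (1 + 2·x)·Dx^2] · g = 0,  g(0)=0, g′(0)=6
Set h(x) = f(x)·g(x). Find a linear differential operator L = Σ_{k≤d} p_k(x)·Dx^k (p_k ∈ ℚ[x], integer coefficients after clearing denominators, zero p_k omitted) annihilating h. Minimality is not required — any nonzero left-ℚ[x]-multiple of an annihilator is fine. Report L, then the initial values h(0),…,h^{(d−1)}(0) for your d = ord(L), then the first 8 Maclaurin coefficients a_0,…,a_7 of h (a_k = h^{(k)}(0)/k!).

L = 8·x + (-2 - 8·x)·Dx + (1 + 2·x)·Dx^2  (order 2).
h: a_k = 0, 12, 12, 16, 0, 72/5, -56/3, 736/21, …
ICs: h(0) = 0, h′(0) = 12.

f: a_k = 2, 4, 4, 8/3, 4/3, 8/15, 8/45, 16/315, …
g: a_k = 0, 6, -6, 8, -12, 96/5, -32, 384/7, …
h₀=f·g: eliminate ⇒ L₀, order ≤ 1·2.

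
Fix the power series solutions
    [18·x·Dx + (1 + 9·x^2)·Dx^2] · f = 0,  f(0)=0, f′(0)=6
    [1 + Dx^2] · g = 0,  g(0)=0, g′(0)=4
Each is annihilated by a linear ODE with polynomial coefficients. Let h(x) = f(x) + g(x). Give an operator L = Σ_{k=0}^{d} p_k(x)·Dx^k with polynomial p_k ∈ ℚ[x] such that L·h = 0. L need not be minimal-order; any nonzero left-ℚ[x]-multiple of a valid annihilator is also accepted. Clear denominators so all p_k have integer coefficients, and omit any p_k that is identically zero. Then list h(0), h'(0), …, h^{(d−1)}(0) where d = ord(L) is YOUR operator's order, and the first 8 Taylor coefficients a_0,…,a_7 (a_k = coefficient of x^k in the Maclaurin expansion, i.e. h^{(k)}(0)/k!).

f: a_k = 0, 6, 0, -18, 0, 486/5, 0, -4374/7, …
g: a_k = 0, 4, 0, -2/3, 0, 1/30, 0, -1/1260, …
Sum ⇒ L₀ = lclm(L_f,L_g) in ℚ(x)⟨Dx⟩.
L = (-1926·x + 17820·x^3 + 1458·x^5)·Dx + (-17 + 351·x^2 + 4617·x^4 + 729·x^6)·Dx^2 + (-1926·x + 17820·x^3 + 1458·x^5)·Dx^3 + (-17 + 351·x^2 + 4617·x^4 + 729·x^6)·Dx^4  (order 4).
h: a_k = 0, 10, 0, -56/3, 0, 2917/30, 0, -787321/1260, …
ICs: h(0) = 0, h′(0) = 10, h′′(0) = 0, h′′′(0) = -112.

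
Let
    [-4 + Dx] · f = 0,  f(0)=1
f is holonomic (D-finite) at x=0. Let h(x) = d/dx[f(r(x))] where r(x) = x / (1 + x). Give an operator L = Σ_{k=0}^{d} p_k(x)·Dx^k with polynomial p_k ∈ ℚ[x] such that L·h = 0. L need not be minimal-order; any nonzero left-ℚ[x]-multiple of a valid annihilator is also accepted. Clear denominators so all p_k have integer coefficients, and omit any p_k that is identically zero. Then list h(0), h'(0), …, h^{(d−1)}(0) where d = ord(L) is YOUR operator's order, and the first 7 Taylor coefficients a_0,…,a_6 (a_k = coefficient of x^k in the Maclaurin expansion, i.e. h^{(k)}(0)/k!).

L = (2 - 2·x) + (-1 - 2·x - x^2)·Dx  (order 1).
h: a_k = 4, 8, -4, -16/3, 28/3, -88/15, -68/45, …
ICs: h(0) = 4.

f: a_k = 1, 4, 8, 32/3, 32/3, 128/15, 256/45, …
Substitute x→r, Dx→(1/r')Dx; clear ⇒ L₀.
h₀' ⇒ L via d/dx closure of L₀.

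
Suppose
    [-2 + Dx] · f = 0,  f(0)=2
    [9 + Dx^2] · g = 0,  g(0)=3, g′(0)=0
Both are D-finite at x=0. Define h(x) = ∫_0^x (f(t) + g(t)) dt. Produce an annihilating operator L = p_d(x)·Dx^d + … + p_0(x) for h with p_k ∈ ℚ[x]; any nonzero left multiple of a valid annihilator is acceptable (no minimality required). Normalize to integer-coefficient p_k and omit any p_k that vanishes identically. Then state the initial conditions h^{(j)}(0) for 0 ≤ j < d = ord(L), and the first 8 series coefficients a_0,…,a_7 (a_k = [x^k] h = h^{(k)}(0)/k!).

L = -18·Dx + 9·Dx^2 - 2·Dx^3 + Dx^4  (order 4).
h: a_k = 0, 5, 2, -19/6, 2/3, 55/24, 4/45, -2059/5040, …
ICs: h(0) = 0, h′(0) = 5, h′′(0) = 4, h′′′(0) = -19.

f: a_k = 2, 4, 4, 8/3, 4/3, 8/15, 8/45, 16/315, …
g: a_k = 3, 0, -27/2, 0, 81/8, 0, -243/80, 0, …
Sum ⇒ L₀ = lclm(L_f,L_g) in ℚ(x)⟨Dx⟩.
∫: right-multiply L₀ by Dx.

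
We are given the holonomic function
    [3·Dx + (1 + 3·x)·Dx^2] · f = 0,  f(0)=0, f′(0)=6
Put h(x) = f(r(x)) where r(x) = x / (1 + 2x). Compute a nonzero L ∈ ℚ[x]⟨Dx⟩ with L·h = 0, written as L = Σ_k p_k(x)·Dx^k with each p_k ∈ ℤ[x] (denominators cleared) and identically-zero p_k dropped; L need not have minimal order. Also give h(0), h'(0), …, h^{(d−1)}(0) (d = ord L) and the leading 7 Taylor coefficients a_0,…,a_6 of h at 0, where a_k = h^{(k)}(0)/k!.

L = (7 + 20·x)·Dx + (1 + 7·x + 10·x^2)·Dx^2  (order 2).
h: a_k = 0, 6, -21, 78, -609/2, 6186/5, -5187, …
ICs: h(0) = 0, h′(0) = 6.

f: a_k = 0, 6, -9, 18, -81/2, 486/5, -243, …
h₀=f(r): pull back L_f along r ⇒ L₀.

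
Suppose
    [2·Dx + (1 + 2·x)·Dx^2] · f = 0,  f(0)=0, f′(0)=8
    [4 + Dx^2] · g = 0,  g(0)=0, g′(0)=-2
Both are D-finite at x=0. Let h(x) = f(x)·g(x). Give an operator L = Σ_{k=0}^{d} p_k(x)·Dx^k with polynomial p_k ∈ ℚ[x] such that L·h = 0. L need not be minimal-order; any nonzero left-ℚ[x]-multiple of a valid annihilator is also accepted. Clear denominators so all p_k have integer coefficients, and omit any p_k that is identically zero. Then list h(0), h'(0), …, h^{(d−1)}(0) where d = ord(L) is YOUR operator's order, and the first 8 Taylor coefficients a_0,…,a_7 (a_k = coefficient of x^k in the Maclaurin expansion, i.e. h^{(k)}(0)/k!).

f: a_k = 0, 8, -8, 32/3, -16, 128/5, -128/3, 512/7, …
g: a_k = 0, -2, 0, 4/3, 0, -4/15, 0, 8/315, …
L₀ := L_f ⊗_s L_g (sym. prod.), ord ≤ 4.
L = (-48 + 192·x + 1216·x^2 + 2048·x^3 + 1024·x^4) + (32 + 320·x + 768·x^2 + 512·x^3)·Dx + (160·x + 672·x^2 + 1024·x^3 + 512·x^4)·Dx^2 + (8 + 80·x + 192·x^2 + 128·x^3)·Dx^3 + (3 + 28·x + 92·x^2 + 128·x^3 + 64·x^4)·Dx^4  (order 4).
h: a_k = 0, 0, -16, 16, -32/3, 64/3, -352/9, 992/15, …
ICs: h(0) = 0, h′(0) = 0, h′′(0) = -32, h′′′(0) = 96.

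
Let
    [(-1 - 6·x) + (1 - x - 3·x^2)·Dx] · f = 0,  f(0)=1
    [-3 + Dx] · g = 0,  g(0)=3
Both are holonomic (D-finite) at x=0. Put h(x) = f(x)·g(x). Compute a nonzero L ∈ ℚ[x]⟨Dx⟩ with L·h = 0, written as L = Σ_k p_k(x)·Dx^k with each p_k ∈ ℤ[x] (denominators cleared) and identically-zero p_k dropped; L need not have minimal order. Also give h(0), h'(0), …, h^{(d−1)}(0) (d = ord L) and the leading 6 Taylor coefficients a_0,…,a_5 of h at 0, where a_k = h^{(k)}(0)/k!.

f: a_k = 1, 1, 4, 7, 19, 40, …
g: a_k = 3, 9, 27/2, 27/2, 81/8, 243/40, …
f·g: L₀ = L_f ⊗_s L_g, ord ≤ 1·1.
L = (4 + 3·x - 9·x^2) + (-1 + x + 3·x^2)·Dx  (order 1).
h: a_k = 3, 12, 69/2, 84, 1581/8, 4557/10, …
ICs: h(0) = 3.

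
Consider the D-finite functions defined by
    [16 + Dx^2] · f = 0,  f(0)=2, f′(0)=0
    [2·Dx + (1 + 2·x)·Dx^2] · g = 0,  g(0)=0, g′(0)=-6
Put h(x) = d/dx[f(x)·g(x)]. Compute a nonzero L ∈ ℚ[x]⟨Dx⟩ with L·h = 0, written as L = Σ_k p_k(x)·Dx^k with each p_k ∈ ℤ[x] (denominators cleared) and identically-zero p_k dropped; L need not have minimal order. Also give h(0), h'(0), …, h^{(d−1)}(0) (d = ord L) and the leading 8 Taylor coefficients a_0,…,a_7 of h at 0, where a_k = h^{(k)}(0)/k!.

L = (-896 + 28672·x + 282624·x^2 + 1032192·x^3 + 1826816·x^4 + 1572864·x^5 + 524288·x^6) + (576 + 12416·x + 66560·x^2 + 153600·x^3 + 163840·x^4 + 65536·x^5)·Dx + (280 + 6592·x + 44480·x^2 + 141312·x^3 + 234496·x^4 + 196608·x^5 + 65536·x^6)·Dx^2 + (36 + 776·x + 4160·x^2 + 9600·x^3 + 10240·x^4 + 4096·x^5)·Dx^3 + (21 + 300·x + 1676·x^2 + 4800·x^3 + 7520·x^4 + 6144·x^5 + 2048·x^6)·Dx^4  (order 4).
h: a_k = -12, 24, 240, -288, -192, 0, 3328/5, -15872/15, …
ICs: h(0) = -12, h′(0) = 24, h′′(0) = 480, h′′′(0) = -1728.

f: a_k = 2, 0, -16, 0, 64/3, 0, -512/45, 0, …
g: a_k = 0, -6, 6, -8, 12, -96/5, 32, -384/7, …
L₀ := L_f ⊗_s L_g (sym. prod.), ord ≤ 4.
h₀' ⇒ L via d/dx closure of L₀.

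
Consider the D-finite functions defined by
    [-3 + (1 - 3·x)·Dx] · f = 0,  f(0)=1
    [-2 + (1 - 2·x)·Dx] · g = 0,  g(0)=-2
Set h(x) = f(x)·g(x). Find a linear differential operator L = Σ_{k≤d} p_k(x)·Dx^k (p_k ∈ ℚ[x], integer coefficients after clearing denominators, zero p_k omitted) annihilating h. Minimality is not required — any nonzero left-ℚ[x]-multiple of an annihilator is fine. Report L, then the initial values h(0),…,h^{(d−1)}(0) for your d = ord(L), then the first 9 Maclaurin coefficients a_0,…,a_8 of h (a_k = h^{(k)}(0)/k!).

L = (-5 + 12·x) + (1 - 5·x + 6·x^2)·Dx  (order 1).
h: a_k = -2, -10, -38, -130, -422, -1330, -4118, -12610, -38342, …
ICs: h(0) = -2.

f: a_k = 1, 3, 9, 27, 81, 243, 729, 2187, 6561, …
g: a_k = -2, -4, -8, -16, -32, -64, -128, -256, -512, …
Product ⇒ symmetric product L₀, ord ≤ 1.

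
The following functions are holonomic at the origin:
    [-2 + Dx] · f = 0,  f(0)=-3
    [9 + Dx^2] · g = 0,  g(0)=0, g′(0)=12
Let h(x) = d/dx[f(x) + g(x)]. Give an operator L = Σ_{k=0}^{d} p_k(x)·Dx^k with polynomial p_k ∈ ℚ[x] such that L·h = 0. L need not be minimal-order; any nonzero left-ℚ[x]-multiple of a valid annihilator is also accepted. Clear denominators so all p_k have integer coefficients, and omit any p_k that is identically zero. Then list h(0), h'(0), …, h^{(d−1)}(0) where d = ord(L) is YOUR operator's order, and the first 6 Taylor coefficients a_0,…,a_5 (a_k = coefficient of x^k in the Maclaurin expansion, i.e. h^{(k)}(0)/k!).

f: a_k = -3, -6, -6, -4, -2, -4/5, …
g: a_k = 0, 12, 0, -18, 0, 81/10, …
Sum ⇒ L₀ = lclm(L_f,L_g) in ℚ(x)⟨Dx⟩.
Differentiate: ansatz ord ≤ ord L₀ ⇒ L.
L = 18 - 9·Dx + 2·Dx^2 - Dx^3  (order 3).
h: a_k = 6, -12, -66, -8, 73/2, -8/5, …
ICs: h(0) = 6, h′(0) = -12, h′′(0) = -132.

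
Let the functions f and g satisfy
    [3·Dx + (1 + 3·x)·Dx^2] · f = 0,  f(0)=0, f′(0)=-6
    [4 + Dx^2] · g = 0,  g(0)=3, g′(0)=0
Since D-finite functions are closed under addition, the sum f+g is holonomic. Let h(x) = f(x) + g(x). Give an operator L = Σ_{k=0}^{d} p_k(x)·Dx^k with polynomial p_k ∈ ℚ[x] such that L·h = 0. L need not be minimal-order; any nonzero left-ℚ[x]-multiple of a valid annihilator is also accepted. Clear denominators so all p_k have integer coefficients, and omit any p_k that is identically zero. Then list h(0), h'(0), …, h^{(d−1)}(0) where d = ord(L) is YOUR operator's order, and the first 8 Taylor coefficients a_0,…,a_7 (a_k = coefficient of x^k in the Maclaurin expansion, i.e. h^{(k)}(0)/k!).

L = (348 + 144·x + 216·x^2)·Dx + (44 + 180·x + 216·x^2 + 216·x^3)·Dx^2 + (87 + 36·x + 54·x^2)·Dx^3 + (11 + 45·x + 54·x^2 + 54·x^3)·Dx^4  (order 4).
h: a_k = 3, -6, 3, -18, 85/2, -486/5, 3641/15, -4374/7, …
ICs: h(0) = 3, h′(0) = -6, h′′(0) = 6, h′′′(0) = -108.

f: a_k = 0, -6, 9, -18, 81/2, -486/5, 243, -4374/7, …
g: a_k = 3, 0, -6, 0, 2, 0, -4/15, 0, …
f+g: L₀ = lclm(L_f,L_g), ord ≤ 2+2.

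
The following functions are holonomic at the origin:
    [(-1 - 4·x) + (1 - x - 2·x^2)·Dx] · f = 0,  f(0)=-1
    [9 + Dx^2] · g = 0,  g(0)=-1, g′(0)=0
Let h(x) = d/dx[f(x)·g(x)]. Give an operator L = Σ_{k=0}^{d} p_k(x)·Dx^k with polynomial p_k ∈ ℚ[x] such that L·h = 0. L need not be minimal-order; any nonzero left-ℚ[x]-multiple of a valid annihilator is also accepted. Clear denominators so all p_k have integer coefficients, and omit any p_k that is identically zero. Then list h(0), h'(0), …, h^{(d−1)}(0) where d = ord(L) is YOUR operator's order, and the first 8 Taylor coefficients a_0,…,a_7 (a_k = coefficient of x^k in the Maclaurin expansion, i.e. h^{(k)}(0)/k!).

L = (-33 - 162·x - 243·x^2 + 324·x^3 + 324·x^4) + (-6 - 6·x + 108·x^2 + 144·x^3)·Dx + (5 - 14·x - 19·x^2 + 36·x^3 + 36·x^4)·Dx^2  (order 2).
h: a_k = 1, -3, 3/2, 7/2, 75/8, 627/40, 3563/80, 52641/560, …
ICs: h(0) = 1, h′(0) = -3.

f: a_k = -1, -1, -3, -5, -11, -21, -43, -85, …
g: a_k = -1, 0, 9/2, 0, -27/8, 0, 81/80, 0, …
L₀ := L_f ⊗_s L_g (sym. prod.), ord ≤ 2.
h₀' ⇒ L via d/dx closure of L₀.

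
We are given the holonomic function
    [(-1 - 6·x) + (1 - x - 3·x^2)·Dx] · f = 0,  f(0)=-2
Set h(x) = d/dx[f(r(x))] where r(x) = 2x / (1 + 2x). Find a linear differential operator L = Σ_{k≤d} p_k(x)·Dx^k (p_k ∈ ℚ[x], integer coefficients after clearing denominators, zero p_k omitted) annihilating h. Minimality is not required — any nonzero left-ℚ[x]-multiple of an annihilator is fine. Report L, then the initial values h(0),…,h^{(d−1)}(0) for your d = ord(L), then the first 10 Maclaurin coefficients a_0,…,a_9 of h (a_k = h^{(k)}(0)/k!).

f: a_k = -2, -2, -8, -14, -38, -80, -194, -434, -1016, -2318, …
Substitute x→r, Dx→(1/r')Dx; clear ⇒ L₀.
Derive L from L₀ (diff closure).
L = (12 + 72·x + 576·x^2 + 672·x^3) + (-1 - 18·x - 48·x^2 + 136·x^3 + 336·x^4)·Dx  (order 1).
h: a_k = -4, -48, 0, -1152, 2880, -27648, 112896, -700416, 3317760, -17879040, …
ICs: h(0) = -4.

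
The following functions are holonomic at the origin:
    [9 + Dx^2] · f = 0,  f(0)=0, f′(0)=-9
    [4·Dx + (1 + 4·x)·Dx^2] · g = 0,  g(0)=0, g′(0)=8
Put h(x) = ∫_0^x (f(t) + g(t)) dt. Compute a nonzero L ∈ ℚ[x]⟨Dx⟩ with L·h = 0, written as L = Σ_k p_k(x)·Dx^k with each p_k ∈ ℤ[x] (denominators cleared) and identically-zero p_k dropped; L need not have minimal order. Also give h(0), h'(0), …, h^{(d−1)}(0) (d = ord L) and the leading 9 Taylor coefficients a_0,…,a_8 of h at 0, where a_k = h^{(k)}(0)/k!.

L = (3780 + 2592·x + 5184·x^2)·Dx^2 + (369 + 2124·x + 3888·x^2 + 5184·x^3)·Dx^3 + (420 + 288·x + 576·x^2)·Dx^4 + (41 + 236·x + 432·x^2 + 576·x^3)·Dx^5  (order 5).
h: a_k = 0, 0, -1/2, -16/3, 337/24, -128/5, 16141/240, -4096/21, 2622169/4480, …
ICs: h(0) = 0, h′(0) = 0, h′′(0) = -1, h′′′(0) = -32, h′′′′(0) = 337.

f: a_k = 0, -9, 0, 27/2, 0, -243/40, 0, 729/560, 0, …
g: a_k = 0, 8, -16, 128/3, -128, 2048/5, -4096/3, 32768/7, -16384, …
h₀=f+g: left-lcm gives L₀, ord ≤ 4.
h=∫₀ˣh₀: take L = L₀·Dx.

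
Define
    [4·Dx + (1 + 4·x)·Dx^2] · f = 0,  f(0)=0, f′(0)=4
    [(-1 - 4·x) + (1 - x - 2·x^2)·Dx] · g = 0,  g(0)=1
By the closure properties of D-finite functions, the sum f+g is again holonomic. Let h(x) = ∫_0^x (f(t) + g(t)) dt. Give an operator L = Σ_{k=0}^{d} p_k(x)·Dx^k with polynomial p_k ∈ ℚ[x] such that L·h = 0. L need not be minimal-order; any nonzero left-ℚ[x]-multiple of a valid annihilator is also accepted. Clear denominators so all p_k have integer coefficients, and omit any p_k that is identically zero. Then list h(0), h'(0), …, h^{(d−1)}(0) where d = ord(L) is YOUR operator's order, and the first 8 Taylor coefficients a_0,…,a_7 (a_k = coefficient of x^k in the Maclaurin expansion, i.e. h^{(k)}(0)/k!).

f: a_k = 0, 4, -8, 64/3, -64, 1024/5, -2048/3, 16384/7, …
g: a_k = 1, 1, 3, 5, 11, 21, 43, 85, …
f+g: L₀ = lclm(L_f,L_g), ord ≤ 2+1.
h=∫h₀ ⇒ L = L₀·Dx.
L = (-156 - 624·x - 1440·x^2 - 768·x^3 - 768·x^4)·Dx^2 + (1 - 160·x - 1064·x^2 - 1952·x^3 - 1600·x^4 - 1280·x^5)·Dx^3 + (5 + 39·x + 66·x^2 - 80·x^3 - 240·x^4 - 384·x^5 - 256·x^6)·Dx^4  (order 4).
h: a_k = 0, 1, 5/2, -5/3, 79/12, -53/5, 1129/30, -1919/21, …
ICs: h(0) = 0, h′(0) = 1, h′′(0) = 5, h′′′(0) = -10.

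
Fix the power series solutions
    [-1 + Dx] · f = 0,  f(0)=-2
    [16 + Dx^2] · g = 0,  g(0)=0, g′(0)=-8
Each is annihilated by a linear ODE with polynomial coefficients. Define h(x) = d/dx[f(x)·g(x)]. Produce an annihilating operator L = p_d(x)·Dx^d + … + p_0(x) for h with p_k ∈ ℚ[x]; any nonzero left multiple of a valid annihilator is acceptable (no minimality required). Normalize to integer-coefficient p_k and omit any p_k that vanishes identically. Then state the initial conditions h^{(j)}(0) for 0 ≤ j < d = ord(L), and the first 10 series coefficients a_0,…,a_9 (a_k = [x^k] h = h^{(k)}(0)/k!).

f: a_k = -2, -2, -1, -1/3, -1/12, -1/60, -1/360, -1/2520, -1/20160, -1/181440, …
g: a_k = 0, -8, 0, 64/3, 0, -256/15, 0, 2048/315, 0, -4096/2835, …
f·g: L₀ = L_f ⊗_s L_g, ord ≤ 1·2.
Differentiate: ansatz ord ≤ ord L₀ ⇒ L.
L = 17 - 2·Dx + Dx^2  (order 2).
h: a_k = 16, 32, -104, -160, 202/3, 2444/15, 727/45, -184/3, -50999/2520, 113221/11340, …
ICs: h(0) = 16, h′(0) = 32.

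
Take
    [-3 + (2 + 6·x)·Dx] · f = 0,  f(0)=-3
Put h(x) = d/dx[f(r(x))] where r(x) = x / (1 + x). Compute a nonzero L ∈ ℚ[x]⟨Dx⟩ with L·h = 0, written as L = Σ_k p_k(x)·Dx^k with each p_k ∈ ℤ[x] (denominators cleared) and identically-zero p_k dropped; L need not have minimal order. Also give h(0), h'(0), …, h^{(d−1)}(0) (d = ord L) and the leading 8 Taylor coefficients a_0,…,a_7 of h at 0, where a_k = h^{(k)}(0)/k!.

f: a_k = -3, -9/2, 27/8, -81/16, 1215/128, -5103/256, 45927/1024, -216513/2048, …
Substitute x→r, Dx→(1/r')Dx; clear ⇒ L₀.
h=h₀': d/dx-closure on L₀ ⇒ L.
L = (-7 - 16·x) + (-2 - 10·x - 8·x^2)·Dx  (order 1).
h: a_k = -9/2, 63/4, -783/16, 5031/32, -136035/256, 956745/512, -13825035/2048, 101709495/4096, …
ICs: h(0) = -9/2.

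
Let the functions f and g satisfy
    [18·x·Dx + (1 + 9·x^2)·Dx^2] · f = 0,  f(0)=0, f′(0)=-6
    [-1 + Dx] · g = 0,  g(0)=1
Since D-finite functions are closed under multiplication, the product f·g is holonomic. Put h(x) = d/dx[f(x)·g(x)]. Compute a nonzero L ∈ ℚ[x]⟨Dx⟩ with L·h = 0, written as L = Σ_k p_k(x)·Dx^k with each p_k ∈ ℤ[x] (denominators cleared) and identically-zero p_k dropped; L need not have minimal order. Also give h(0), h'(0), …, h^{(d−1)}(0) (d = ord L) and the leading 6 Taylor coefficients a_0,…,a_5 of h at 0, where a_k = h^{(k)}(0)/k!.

f: a_k = 0, -6, 0, 18, 0, -486/5, …
g: a_k = 1, 1, 1/2, 1/6, 1/24, 1/120, …
Product ⇒ symmetric product L₀, ord ≤ 2.
h=h₀': d/dx-closure on L₀ ⇒ L.
L = (-17 - 36·x + 504·x^2 - 324·x^3 + 81·x^4) + (16 + 54·x - 522·x^2 + 486·x^3 - 162·x^4)·Dx + (1 - 18·x + 18·x^2 - 162·x^3 + 81·x^4)·Dx^2  (order 2).
h: a_k = -6, -12, 45, 68, -1769/4, -1131/2, …
ICs: h(0) = -6, h′(0) = -12.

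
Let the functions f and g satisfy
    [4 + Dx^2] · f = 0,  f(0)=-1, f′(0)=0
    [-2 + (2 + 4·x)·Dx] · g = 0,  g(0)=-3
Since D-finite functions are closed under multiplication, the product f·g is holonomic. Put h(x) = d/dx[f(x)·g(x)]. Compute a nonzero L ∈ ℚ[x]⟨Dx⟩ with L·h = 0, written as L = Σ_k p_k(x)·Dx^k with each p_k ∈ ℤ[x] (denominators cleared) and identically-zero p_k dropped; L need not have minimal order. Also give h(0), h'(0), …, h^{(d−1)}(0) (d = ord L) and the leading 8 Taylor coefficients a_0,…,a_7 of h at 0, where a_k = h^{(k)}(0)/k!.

L = (53 + 288·x + 544·x^2 + 512·x^3 + 256·x^4) + (-2 - 36·x - 96·x^2 - 64·x^3)·Dx + (7 + 44·x + 108·x^2 + 128·x^3 + 64·x^4)·Dx^2  (order 2).
h: a_k = 3, -15, -27/2, 25/2, 65/8, -349/40, 2807/240, -44047/1680, …
ICs: h(0) = 3, h′(0) = -15.

f: a_k = -1, 0, 2, 0, -2/3, 0, 4/45, 0, …
g: a_k = -3, -3, 3/2, -3/2, 15/8, -21/8, 63/16, -99/16, …
Sym-product of L_f,L_g gives L₀ (≤ ord 2).
Differentiate: ansatz ord ≤ ord L₀ ⇒ L.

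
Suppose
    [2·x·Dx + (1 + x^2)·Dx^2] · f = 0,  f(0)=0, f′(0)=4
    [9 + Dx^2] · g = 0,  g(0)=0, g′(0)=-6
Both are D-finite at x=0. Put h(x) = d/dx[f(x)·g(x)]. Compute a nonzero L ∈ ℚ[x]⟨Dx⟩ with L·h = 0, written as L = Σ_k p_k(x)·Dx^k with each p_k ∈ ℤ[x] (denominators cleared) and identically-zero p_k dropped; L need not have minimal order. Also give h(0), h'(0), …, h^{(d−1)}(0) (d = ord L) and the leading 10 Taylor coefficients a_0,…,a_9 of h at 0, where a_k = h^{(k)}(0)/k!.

f: a_k = 0, 4, 0, -4/3, 0, 4/5, 0, -4/7, 0, 4/9, …
g: a_k = 0, -6, 0, 9, 0, -81/20, 0, 243/280, 0, -243/2240, …
f·g: L₀ = L_f ⊗_s L_g, ord ≤ 2·2.
Differentiate: ansatz ord ≤ ord L₀ ⇒ L.
L = (20358 + 86886·x^2 + 157437·x^4 + 155520·x^6 + 96228·x^8 + 36450·x^10 + 6561·x^12) + (6372·x + 25596·x^3 + 39960·x^5 + 32400·x^7 + 14580·x^9 + 2916·x^11)·Dx + (3432 + 15828·x^2 + 31110·x^4 + 33588·x^6 + 22032·x^8 + 8424·x^10 + 1458·x^12)·Dx^2 + (708·x + 2844·x^3 + 4440·x^5 + 3600·x^7 + 1620·x^9 + 324·x^11)·Dx^3 + (130 + 686·x^2 + 1513·x^4 + 1812·x^6 + 1260·x^8 + 486·x^10 + 81·x^12)·Dx^4  (order 4).
h: a_k = 0, -48, 0, 176, 0, -198, 0, 156, 0, -106181/840, …
ICs: h(0) = 0, h′(0) = -48, h′′(0) = 0, h′′′(0) = 1056.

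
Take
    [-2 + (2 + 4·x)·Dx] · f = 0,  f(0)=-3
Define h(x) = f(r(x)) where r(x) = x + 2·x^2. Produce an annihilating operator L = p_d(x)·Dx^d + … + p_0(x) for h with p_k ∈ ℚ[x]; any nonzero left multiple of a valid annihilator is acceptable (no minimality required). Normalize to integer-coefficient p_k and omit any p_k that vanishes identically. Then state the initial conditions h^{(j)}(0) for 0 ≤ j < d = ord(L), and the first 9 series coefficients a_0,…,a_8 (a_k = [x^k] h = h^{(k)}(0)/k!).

L = (-1 - 4·x) + (1 + 2·x + 4·x^2)·Dx  (order 1).
h: a_k = -3, -3, -9/2, 9/2, -9/8, -45/8, 171/16, -63/16, -2601/128, …
ICs: h(0) = -3.

f: a_k = -3, -3, 3/2, -3/2, 15/8, -21/8, 63/16, -99/16, 1287/128, …
Change of var in L_f (x↦r) gives L₀.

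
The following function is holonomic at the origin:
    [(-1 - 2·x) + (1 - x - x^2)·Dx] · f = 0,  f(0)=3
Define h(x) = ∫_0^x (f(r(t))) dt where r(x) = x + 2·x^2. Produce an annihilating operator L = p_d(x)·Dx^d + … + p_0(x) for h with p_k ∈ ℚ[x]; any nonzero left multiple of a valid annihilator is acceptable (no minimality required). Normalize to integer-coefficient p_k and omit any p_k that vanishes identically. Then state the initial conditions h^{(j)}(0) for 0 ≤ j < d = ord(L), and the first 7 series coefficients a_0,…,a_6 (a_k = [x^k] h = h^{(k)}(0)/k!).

L = (1 + 6·x + 12·x^2 + 16·x^3)·Dx + (-1 + x + 3·x^2 + 4·x^3 + 4·x^4)·Dx^2  (order 2).
h: a_k = 0, 3, 3/2, 4, 33/4, 93/5, 42, …
ICs: h(0) = 0, h′(0) = 3.

f: a_k = 3, 3, 6, 9, 15, 24, 39, …
L₀ from L_f via x↦r, Dx↦r'^{-1}Dx.
h=∫h₀ ⇒ L = L₀·Dx.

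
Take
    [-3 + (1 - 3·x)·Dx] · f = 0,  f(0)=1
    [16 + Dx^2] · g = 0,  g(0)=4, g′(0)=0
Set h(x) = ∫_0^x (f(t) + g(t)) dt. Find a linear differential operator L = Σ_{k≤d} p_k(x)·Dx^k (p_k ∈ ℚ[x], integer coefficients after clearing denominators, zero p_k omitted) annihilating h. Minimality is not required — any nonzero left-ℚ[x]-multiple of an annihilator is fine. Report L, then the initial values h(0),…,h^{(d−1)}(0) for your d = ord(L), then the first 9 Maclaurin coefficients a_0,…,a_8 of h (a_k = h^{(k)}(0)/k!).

f: a_k = 1, 3, 9, 27, 81, 243, 729, 2187, 6561, …
g: a_k = 4, 0, -32, 0, 128/3, 0, -1024/45, 0, 2048/315, …
f+g: L₀ = lclm(L_f,L_g), ord ≤ 1+2.
h=∫₀ˣh₀: take L = L₀·Dx.
L = (1680 - 2304·x + 3456·x^2)·Dx + (-272 + 1584·x - 3456·x^2 + 3456·x^3)·Dx^2 + (105 - 144·x + 216·x^2)·Dx^3 + (-17 + 99·x - 216·x^2 + 216·x^3)·Dx^4  (order 4).
h: a_k = 0, 5, 3/2, -23/3, 27/4, 371/15, 81/2, 31781/315, 2187/8, …
ICs: h(0) = 0, h′(0) = 5, h′′(0) = 3, h′′′(0) = -46.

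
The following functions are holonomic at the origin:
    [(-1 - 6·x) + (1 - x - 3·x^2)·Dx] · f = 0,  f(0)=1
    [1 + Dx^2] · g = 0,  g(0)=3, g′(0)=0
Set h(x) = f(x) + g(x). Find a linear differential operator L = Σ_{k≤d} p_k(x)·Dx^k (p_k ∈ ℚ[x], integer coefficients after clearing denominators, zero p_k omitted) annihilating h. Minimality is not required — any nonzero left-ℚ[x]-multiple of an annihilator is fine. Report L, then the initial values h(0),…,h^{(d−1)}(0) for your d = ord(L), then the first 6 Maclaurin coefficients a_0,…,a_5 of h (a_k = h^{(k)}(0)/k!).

L = (43 + 292·x + 307·x^2 + 624·x^3 + 45·x^4 + 54·x^5) + (-9 - 7·x - 6·x^2 + 91·x^3 + 144·x^4 + 27·x^5 + 27·x^6)·Dx + (43 + 292·x + 307·x^2 + 624·x^3 + 45·x^4 + 54·x^5)·Dx^2 + (-9 - 7·x - 6·x^2 + 91·x^3 + 144·x^4 + 27·x^5 + 27·x^6)·Dx^3  (order 3).
h: a_k = 4, 1, 5/2, 7, 153/8, 40, …
ICs: h(0) = 4, h′(0) = 1, h′′(0) = 5.

f: a_k = 1, 1, 4, 7, 19, 40, …
g: a_k = 3, 0, -3/2, 0, 1/8, 0, …
Weyl lclm of L_f,L_g ⇒ L₀ (ord ≤ 3).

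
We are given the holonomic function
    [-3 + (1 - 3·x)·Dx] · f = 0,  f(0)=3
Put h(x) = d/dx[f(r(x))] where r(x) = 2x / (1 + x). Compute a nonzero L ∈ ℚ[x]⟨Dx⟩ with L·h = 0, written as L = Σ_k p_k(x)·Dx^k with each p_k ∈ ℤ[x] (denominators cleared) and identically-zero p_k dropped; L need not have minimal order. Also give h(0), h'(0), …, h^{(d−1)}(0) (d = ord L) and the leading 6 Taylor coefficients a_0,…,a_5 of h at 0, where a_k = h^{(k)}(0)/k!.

L = 10 + (-1 + 5·x)·Dx  (order 1).
h: a_k = 18, 180, 1350, 9000, 56250, 337500, …
ICs: h(0) = 18.

f: a_k = 3, 9, 27, 81, 243, 729, …
Change of var in L_f (x↦r) gives L₀.
h₀' ⇒ L via d/dx closure of L₀.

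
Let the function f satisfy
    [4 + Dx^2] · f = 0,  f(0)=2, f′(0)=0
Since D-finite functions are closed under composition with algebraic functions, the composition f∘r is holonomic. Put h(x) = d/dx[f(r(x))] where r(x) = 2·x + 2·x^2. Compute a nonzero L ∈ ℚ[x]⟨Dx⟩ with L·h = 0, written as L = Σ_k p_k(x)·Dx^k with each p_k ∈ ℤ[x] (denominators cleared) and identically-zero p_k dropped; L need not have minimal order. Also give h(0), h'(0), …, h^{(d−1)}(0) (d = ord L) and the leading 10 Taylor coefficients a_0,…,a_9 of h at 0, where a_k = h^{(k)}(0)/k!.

L = (28 + 128·x + 384·x^2 + 512·x^3 + 256·x^4) + (-6 - 12·x)·Dx + (1 + 4·x + 4·x^2)·Dx^2  (order 2).
h: a_k = 0, -32, -96, 64/3, 1280/3, 10496/15, 1792/15, -368128/315, -63488/35, -2274304/2835, …
ICs: h(0) = 0, h′(0) = -32.

f: a_k = 2, 0, -4, 0, 4/3, 0, -8/45, 0, 4/315, 0, …
L₀ from L_f via x↦r, Dx↦r'^{-1}Dx.
h₀' ⇒ L via d/dx closure of L₀.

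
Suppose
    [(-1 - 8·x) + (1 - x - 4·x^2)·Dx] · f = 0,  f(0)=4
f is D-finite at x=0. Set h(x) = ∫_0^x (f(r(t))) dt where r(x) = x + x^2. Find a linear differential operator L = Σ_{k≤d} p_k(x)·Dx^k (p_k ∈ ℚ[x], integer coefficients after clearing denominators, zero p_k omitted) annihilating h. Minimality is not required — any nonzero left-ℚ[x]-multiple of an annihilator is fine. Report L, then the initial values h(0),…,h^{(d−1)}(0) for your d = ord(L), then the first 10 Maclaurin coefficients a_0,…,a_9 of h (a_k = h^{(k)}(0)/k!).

L = (1 + 10·x + 24·x^2 + 16·x^3)·Dx + (-1 + x + 5·x^2 + 8·x^3 + 4·x^4)·Dx^2  (order 2).
h: a_k = 0, 4, 2, 8, 19, 244/5, 416/3, 2756/7, 2293/2, 30584/9, …
ICs: h(0) = 0, h′(0) = 4.

f: a_k = 4, 4, 20, 36, 116, 260, 724, 1764, 4660, 11716, …
f∘r: x↦r, Dx↦Dx/r' in L_f ⇒ L₀.
∫: right-multiply L₀ by Dx.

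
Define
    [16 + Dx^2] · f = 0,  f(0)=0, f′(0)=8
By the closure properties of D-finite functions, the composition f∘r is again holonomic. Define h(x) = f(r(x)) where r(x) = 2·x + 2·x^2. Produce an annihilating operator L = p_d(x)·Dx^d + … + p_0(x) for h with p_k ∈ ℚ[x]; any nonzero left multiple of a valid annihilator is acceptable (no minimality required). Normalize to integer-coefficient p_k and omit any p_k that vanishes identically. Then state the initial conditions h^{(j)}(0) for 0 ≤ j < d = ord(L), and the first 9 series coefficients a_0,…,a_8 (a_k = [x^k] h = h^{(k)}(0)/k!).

L = (64 + 384·x + 768·x^2 + 512·x^3) - 2·Dx + (1 + 2·x)·Dx^2  (order 2).
h: a_k = 0, 16, 16, -512/3, -512, 512/15, 2560, 1458176/315, -16384/45, …
ICs: h(0) = 0, h′(0) = 16.

f: a_k = 0, 8, 0, -64/3, 0, 256/15, 0, -2048/315, 0, …
L₀ from L_f via x↦r, Dx↦r'^{-1}Dx.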